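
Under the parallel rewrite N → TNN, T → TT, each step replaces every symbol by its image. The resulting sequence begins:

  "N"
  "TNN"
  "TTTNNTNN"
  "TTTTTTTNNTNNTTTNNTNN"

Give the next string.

TTTTTTTTTTTTTTTNNTNNTTTNNTNNTTTTTTTNNTNNTTTNNTNN

Replace each of the 20 characters of TTTTTTTNNTNNTTTNNTNN in place — TT TT TT TT TT TT TT TNN TNN TT TNN TNN TT TT TT TNN TNN TT TNN TNN — and concatenate.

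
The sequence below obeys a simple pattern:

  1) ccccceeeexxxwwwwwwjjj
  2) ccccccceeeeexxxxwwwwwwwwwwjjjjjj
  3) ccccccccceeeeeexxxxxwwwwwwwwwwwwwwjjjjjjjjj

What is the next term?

ccccccccccceeeeeeexxxxxxwwwwwwwwwwwwwwwwwwjjjjjjjjjjjj

The n-th term is 2n+3 c's then n+3 e's then n+2 x's then 4n+2 w's then 3n j's (n = 1, 2, …).
Setting n = 4 gives 11, 7, 6, 18, 12 characters in each block.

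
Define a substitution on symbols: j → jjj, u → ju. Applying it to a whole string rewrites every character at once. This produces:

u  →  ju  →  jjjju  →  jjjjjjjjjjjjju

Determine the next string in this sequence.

jjjjjjjjjjjjjjjjjjjjjjjjjjjjjjjjjjjjjjjju

Applying the rule to each of the 14 symbols of jjjjjjjjjjjjju gives the pieces jjj jjj jjj jjj jjj jjj jjj jjj jjj jjj jjj jjj jjj ju, which concatenate to the answer.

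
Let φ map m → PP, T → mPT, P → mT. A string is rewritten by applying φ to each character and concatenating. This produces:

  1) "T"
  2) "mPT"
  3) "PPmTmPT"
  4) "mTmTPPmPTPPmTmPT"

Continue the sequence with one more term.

φ(mTmTPPmPTPPmTmPT) expands symbol-by-symbol to PP mPT PP mPT mT mT PP mT mPT mT mT PP mPT PP mT mPT; joining the 16 pieces gives the next term.

PPmPTPPmPTmTmTPPmTmPTmTmTPPmPTPPmTmPT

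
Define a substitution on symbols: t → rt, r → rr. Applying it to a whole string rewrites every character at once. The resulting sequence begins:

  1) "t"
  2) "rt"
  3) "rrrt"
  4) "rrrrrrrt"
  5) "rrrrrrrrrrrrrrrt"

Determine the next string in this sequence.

φ(rrrrrrrrrrrrrrrt) expands symbol-by-symbol to rr rr rr rr rr rr rr rr rr rr rr rr rr rr rr rt; joining the 16 pieces gives the next term.

rrrrrrrrrrrrrrrrrrrrrrrrrrrrrrrt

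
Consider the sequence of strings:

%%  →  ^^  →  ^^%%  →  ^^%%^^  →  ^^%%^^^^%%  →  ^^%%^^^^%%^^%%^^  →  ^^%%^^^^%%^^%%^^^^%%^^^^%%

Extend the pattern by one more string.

^^%%^^^^%%^^%%^^^^%%^^^^%%^^%%^^^^%%^^%%^^

Each term (from the third on) is the previous term followed by the one before it: term 3 = ^^·%% = ^^%%.
The next term joins ^^%%^^^^%%^^%%^^^^%%^^^^%% and ^^%%^^^^%%^^%%^^.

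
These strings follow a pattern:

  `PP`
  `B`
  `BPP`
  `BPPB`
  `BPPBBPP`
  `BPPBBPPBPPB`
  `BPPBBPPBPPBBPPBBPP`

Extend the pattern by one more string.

BPPBBPPBPPBBPPBBPPBPPBBPPBPPB

From term 3 onward, concatenate the last term with the second-to-last: B·PP = BPP, BPP·B = BPPB, …
Continuing: BPPBBPPBPPBBPPBBPP · BPPBBPPBPPB gives term 8.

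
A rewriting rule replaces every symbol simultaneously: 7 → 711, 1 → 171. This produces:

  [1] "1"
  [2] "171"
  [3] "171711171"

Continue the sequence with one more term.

171711171711171171171711171

Expanding 171711171: 1→171, 7→711, 1→171, 7→711, 1→171, 1→171, 1→171, 7→711, 1→171. Concatenated: 171 711 171 711 171 171 171 711 171.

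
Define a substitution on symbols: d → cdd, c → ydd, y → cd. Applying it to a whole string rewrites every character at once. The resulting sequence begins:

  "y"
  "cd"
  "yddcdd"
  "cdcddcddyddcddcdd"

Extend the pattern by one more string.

φ(cdcddcddyddcddcdd) expands symbol-by-symbol to ydd cdd ydd cdd cdd ydd cdd cdd cd cdd cdd ydd cdd cdd ydd cdd cdd; joining the 17 pieces gives the next term.

yddcddyddcddcddyddcddcddcdcddcddyddcddcddyddcddcdd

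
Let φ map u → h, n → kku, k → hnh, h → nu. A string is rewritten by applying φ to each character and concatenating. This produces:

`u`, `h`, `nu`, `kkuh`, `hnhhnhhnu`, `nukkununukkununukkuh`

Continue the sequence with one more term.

Replace each of the 20 characters of nukkununukkununukkuh in place — kku h hnh hnh h kku h kku h hnh hnh h kku h kku h hnh hnh h nu — and concatenate.

kkuhhnhhnhhkkuhkkuhhnhhnhhkkuhkkuhhnhhnhhnu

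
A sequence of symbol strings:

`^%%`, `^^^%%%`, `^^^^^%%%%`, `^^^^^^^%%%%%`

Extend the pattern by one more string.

^^^^^^^^^%%%%%%

The n-th term is 2n-1 ^'s then n+1 %'s (n = 1, 2, …).
At n = 5 the blocks have lengths 9, 6.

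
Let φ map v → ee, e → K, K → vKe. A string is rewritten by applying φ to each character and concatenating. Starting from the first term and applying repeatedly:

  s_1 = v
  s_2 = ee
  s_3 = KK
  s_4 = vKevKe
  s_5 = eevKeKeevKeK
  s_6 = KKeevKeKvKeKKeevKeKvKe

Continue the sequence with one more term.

Rewriting the 22 symbols of KKeevKeKvKeKKeevKeKvKe one by one yields vKe vKe K K ee vKe K vKe ee vKe K vKe vKe K K ee vKe K vKe ee vKe K; concatenated:

vKevKeKKeevKeKvKeeevKeKvKevKeKKeevKeKvKeeevKeK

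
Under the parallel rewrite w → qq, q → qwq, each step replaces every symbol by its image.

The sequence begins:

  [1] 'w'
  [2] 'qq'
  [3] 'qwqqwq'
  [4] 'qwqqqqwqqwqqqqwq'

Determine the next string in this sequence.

Rewriting the 16 symbols of qwqqqqwqqwqqqqwq one by one yields qwq qq qwq qwq qwq qwq qq qwq qwq qq qwq qwq qwq qwq qq qwq; concatenated:

qwqqqqwqqwqqwqqwqqqqwqqwqqqqwqqwqqwqqwqqqqwq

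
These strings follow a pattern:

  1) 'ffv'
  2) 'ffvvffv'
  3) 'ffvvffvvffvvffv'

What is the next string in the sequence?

ffvvffvvffvvffvvffvvffvvffvvffv

Each string is two copies of the previous one joined by 'v'.
One more doubling of ffvvffvvffvvffv gives the answer.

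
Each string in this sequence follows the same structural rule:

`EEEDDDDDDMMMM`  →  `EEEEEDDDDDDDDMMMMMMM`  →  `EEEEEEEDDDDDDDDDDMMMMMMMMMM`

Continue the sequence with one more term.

Reading off run lengths: E runs 3, 5, 7; D runs 6, 8, 10; M runs 4, 7, 10 — each is linear in n, where the shown terms are n = 2, 3, 4.
Setting n = 5 gives 9, 12, 13 characters in each block.

EEEEEEEEEDDDDDDDDDDDDMMMMMMMMMMMMM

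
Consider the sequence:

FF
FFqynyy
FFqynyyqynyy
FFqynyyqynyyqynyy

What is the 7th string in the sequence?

The strings grow by a fixed suffix qynyy each time.
From FFqynyyqynyyqynyy, 3 further steps: FFqynyyqynyyqynyy → FFqynyyqynyyqynyyqynyy → FFqynyyqynyyqynyyqynyyqynyy → (answer).

FFqynyyqynyyqynyyqynyyqynyyqynyy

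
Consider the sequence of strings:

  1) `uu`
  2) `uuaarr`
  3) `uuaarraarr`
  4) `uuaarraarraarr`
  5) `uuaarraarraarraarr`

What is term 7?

Every step adds aarr to the end: s(k+1) = s(k)·aarr.
From uuaarraarraarraarr, 2 further steps: uuaarraarraarraarr → uuaarraarraarraarraarr → (answer).

uuaarraarraarraarraarraarr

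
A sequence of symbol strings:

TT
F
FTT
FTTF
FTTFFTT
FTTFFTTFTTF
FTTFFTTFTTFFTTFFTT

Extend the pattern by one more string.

This is a Fibonacci-style word recurrence s(k) = s(k−1)·s(k−2): e.g. F·TT = FTT.
So term 8 is FTTFFTTFTTFFTTFFTT·FTTFFTTFTTF.

FTTFFTTFTTFFTTFFTTFTTFFTTFTTF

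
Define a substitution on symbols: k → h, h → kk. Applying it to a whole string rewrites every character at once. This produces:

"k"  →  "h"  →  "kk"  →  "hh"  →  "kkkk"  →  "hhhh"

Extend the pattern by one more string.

kkkkkkkk

Rewriting each symbol of hhhh: h→kk, h→kk, h→kk, h→kk, which concatenates to kk kk kk kk.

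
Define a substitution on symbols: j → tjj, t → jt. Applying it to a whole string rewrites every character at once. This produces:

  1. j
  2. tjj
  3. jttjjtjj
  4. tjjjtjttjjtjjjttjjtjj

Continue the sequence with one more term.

Rewriting the 21 symbols of tjjjtjttjjtjjjttjjtjj one by one yields jt tjj tjj tjj jt tjj jt jt tjj tjj jt tjj tjj tjj jt jt tjj tjj jt tjj tjj; concatenated:

jttjjtjjtjjjttjjjtjttjjtjjjttjjtjjtjjjtjttjjtjjjttjjtjj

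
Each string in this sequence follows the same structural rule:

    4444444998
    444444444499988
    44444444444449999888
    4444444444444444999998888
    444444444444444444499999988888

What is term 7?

4444444444444444444444444999999998888888

Each string has the form 4^{3n+1} 9^{n} 8^{n-1}, where the shown terms are n = 2, 3, 4, 5, 6.
For term 7, n = 8, so the run lengths are 25, 8, 7.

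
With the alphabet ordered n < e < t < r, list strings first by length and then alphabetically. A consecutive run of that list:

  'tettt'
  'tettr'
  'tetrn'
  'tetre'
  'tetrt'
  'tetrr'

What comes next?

Treat tetrr as a base-4 numeral over the given alphabet and add one, carrying through any trailing r's.

ternn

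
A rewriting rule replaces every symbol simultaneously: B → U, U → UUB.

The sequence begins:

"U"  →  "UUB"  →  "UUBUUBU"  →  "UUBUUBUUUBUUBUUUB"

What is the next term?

Rewriting the 17 symbols of UUBUUBUUUBUUBUUUB one by one yields UUB UUB U UUB UUB U UUB UUB UUB U UUB UUB U UUB UUB UUB U; concatenated:

UUBUUBUUUBUUBUUUBUUBUUBUUUBUUBUUUBUUBUUBU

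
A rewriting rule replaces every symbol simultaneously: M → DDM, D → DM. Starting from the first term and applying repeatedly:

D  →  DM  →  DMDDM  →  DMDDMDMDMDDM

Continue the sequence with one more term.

Apply φ to DMDDMDMDMDDM symbol by symbol: D→DM, M→DDM, D→DM, D→DM, M→DDM, D→DM, M→DDM, D→DM, M→DDM, D→DM, D→DM, M→DDM; joined: DM DDM DM DM DDM DM DDM DM DDM DM DM DDM.

DMDDMDMDMDDMDMDDMDMDDMDMDMDDM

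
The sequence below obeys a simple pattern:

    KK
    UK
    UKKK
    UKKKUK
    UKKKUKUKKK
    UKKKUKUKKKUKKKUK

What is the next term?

UKKKUKUKKKUKKKUKUKKKUKUKKK

This is a Fibonacci-style word recurrence s(k) = s(k−1)·s(k−2): e.g. UK·KK = UKKK.
The next term joins UKKKUKUKKKUKKKUK and UKKKUKUKKK.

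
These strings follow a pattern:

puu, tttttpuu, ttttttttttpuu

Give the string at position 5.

ttttttttttttttttttttpuu

Each term is the previous one with ttttt prepended.
From ttttttttttpuu, 2 further steps: ttttttttttpuu → tttttttttttttttpuu → (answer).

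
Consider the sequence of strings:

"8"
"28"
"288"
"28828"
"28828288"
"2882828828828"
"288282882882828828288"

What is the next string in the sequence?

2882828828828288282882882828828828

From term 3 onward, concatenate the last term with the second-to-last: 28·8 = 288, 288·28 = 28828, …
Continuing: 288282882882828828288 · 2882828828828 gives term 8.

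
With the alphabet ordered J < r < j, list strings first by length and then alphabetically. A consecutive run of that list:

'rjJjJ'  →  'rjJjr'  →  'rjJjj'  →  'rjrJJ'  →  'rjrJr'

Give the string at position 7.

rjrrJ

Continuing the enumeration 2 steps past rjrJr: rjrJr → rjrJj → (answer).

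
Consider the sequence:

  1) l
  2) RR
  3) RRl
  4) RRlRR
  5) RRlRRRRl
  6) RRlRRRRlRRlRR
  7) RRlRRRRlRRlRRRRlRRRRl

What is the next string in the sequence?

This is a Fibonacci-style word recurrence s(k) = s(k−1)·s(k−2): e.g. RR·l = RRl.
So term 8 is RRlRRRRlRRlRRRRlRRRRl·RRlRRRRlRRlRR.

RRlRRRRlRRlRRRRlRRRRlRRlRRRRlRRlRR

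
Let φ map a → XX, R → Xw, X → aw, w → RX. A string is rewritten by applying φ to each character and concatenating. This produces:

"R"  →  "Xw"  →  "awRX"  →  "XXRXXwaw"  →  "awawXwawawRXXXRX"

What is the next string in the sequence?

Rewriting the 16 symbols of awawXwawawRXXXRX one by one yields XX RX XX RX aw RX XX RX XX RX Xw aw aw aw Xw aw; concatenated:

XXRXXXRXawRXXXRXXXRXXwawawawXwaw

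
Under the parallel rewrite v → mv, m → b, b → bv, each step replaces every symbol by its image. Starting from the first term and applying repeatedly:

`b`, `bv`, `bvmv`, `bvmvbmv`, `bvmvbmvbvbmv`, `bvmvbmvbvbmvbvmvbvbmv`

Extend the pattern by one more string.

bvmvbmvbvbmvbvmvbvbmvbvmvbmvbvmvbvbmv

Replace each of the 21 characters of bvmvbmvbvbmvbvmvbvbmv in place — bv mv b mv bv b mv bv mv bv b mv bv mv b mv bv mv bv b mv — and concatenate.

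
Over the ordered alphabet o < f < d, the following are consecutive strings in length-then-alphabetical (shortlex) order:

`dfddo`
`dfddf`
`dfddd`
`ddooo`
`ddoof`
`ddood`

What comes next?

Find the rightmost character of ddood below d, bump it to the next letter, and reset everything to its right to o.

ddofo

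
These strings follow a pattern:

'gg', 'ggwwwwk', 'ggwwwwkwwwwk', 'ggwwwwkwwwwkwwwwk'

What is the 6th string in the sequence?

Each term is the previous one with wwwwk appended.
From ggwwwwkwwwwkwwwwk, 2 further steps: ggwwwwkwwwwkwwwwk → ggwwwwkwwwwkwwwwkwwwwk → (answer).

ggwwwwkwwwwkwwwwkwwwwkwwwwk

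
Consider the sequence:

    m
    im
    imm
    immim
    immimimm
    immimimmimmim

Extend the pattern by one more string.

This is a Fibonacci-style word recurrence s(k) = s(k−1)·s(k−2): e.g. im·m = imm.
The next term joins immimimmimmim and immimimm.

immimimmimmimimmimimm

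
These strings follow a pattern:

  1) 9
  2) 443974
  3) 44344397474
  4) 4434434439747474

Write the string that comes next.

443443443443974747474

Each term wraps the previous one in 443 on the left and 74 on the right.
So the next term is 443·4434434439747474·74.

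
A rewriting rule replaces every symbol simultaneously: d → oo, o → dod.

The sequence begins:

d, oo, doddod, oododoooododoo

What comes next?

φ(oododoooododoo) expands symbol-by-symbol to dod dod oo dod oo dod dod dod dod oo dod oo dod dod; joining the 14 pieces gives the next term.

doddodoododoododdoddoddodoododoododdod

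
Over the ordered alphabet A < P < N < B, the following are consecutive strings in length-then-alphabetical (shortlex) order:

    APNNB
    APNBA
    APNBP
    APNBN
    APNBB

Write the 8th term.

Advancing 3 positions from APNBB through APNBB → APBAA → APBAP reaches term 8.

APBAN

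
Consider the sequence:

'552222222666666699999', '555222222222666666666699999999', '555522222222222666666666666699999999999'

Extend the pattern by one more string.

555552222222222222666666666666666699999999999999

Term n consists of n 5's, followed by 2n+3 2's, followed by 3n+1 6's, followed by 3n-1 9's, where the shown terms are n = 2, 3, 4.
At n = 5 the blocks have lengths 5, 13, 16, 14.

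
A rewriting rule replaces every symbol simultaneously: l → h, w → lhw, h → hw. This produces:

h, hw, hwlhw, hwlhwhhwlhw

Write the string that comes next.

hwlhwhhwlhwhwhwlhwhhwlhw

Apply φ to hwlhwhhwlhw symbol by symbol: h→hw, w→lhw, l→h, h→hw, w→lhw, h→hw, h→hw, w→lhw, l→h, h→hw, w→lhw; joined: hw lhw h hw lhw hw hw lhw h hw lhw.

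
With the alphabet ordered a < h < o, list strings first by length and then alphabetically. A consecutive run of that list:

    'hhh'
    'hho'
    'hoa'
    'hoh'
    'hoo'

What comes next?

Find the rightmost character of hoo below o, bump it to the next letter, and reset everything to its right to a.

oaa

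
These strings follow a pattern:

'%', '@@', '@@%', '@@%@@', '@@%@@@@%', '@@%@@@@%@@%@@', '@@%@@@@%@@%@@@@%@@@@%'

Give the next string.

@@%@@@@%@@%@@@@%@@@@%@@%@@@@%@@%@@

From term 3 onward, concatenate the last term with the second-to-last: @@·% = @@%, @@%·@@ = @@%@@, …
Continuing: @@%@@@@%@@%@@@@%@@@@% · @@%@@@@%@@%@@ gives term 8.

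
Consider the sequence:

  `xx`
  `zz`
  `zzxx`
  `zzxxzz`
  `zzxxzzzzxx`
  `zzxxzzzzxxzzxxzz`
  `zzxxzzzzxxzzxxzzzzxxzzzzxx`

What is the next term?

zzxxzzzzxxzzxxzzzzxxzzzzxxzzxxzzzzxxzzxxzz

Each term (from the third on) is the previous term followed by the one before it: term 3 = zz·xx = zzxx.
Continuing: zzxxzzzzxxzzxxzzzzxxzzzzxx · zzxxzzzzxxzzxxzz gives term 8.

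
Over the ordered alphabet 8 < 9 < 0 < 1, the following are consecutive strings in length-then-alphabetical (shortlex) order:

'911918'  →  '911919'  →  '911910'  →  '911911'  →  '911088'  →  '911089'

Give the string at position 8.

Stepping forward 2 times from 911089: 911089 → 911080, then the target.

911081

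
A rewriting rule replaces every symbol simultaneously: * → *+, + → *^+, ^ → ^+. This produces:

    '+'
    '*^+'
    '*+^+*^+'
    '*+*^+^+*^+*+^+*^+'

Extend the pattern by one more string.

Rewriting the 17 symbols of *+*^+^+*^+*+^+*^+ one by one yields *+ *^+ *+ ^+ *^+ ^+ *^+ *+ ^+ *^+ *+ *^+ ^+ *^+ *+ ^+ *^+; concatenated:

*+*^+*+^+*^+^+*^+*+^+*^+*+*^+^+*^+*+^+*^+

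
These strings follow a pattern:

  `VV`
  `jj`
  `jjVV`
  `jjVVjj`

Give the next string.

jjVVjjjjVV

This is a Fibonacci-style word recurrence s(k) = s(k−1)·s(k−2): e.g. jj·VV = jjVV.
The next term joins jjVVjj and jjVV.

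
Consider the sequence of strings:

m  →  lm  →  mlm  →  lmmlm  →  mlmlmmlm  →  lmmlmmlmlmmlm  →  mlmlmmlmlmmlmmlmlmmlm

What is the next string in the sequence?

lmmlmmlmlmmlmmlmlmmlmlmmlmmlmlmmlm

From term 3 onward, concatenate the second-to-last term with the last: m·lm = mlm, lm·mlm = lmmlm, …
Continuing: lmmlmmlmlmmlm · mlmlmmlmlmmlmmlmlmmlm gives term 8.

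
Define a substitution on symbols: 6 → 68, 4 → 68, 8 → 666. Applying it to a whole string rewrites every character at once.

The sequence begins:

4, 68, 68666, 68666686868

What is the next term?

68666686868686666866668666

Expanding 68666686868: 6→68, 8→666, 6→68, 6→68, 6→68, 6→68, 8→666, 6→68, 8→666, 6→68, 8→666. Concatenated: 68 666 68 68 68 68 666 68 666 68 666.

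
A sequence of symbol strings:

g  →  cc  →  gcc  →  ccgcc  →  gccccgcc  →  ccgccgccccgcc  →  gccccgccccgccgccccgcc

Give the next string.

ccgccgccccgccgccccgccccgccgccccgcc

Each term (from the third on) is the two preceding terms concatenated in order: term 3 = g·cc = gcc.
So term 8 is ccgccgccccgcc·gccccgccccgccgccccgcc.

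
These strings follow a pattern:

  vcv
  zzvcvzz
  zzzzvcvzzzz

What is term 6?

s(k+1) = zz·s(k)·zz, so each term gains zz as a prefix and zz as a suffix.
From zzzzvcvzzzz, 3 further steps: zzzzvcvzzzz → zzzzzzvcvzzzzzz → zzzzzzzzvcvzzzzzzzz → (answer).

zzzzzzzzzzvcvzzzzzzzzzz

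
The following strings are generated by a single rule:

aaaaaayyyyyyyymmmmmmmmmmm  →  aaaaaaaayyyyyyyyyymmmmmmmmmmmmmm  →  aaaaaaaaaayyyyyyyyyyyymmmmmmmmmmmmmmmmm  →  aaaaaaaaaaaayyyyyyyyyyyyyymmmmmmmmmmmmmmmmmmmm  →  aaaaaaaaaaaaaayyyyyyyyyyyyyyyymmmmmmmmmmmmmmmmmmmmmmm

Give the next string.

aaaaaaaaaaaaaaaayyyyyyyyyyyyyyyyyymmmmmmmmmmmmmmmmmmmmmmmmmm

Term n consists of 2n a's, followed by 2n+2 y's, followed by 3n+2 m's, where the shown terms are n = 3, 4, 5, 6, 7.
Setting n = 8 gives 16, 18, 26 characters in each block.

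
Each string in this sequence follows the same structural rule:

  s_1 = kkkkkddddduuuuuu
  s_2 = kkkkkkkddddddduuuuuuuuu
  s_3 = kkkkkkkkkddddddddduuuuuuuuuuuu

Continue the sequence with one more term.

kkkkkkkkkkkddddddddddduuuuuuuuuuuuuuu

Term n consists of 2n+1 k's, followed by 2n+1 d's, followed by 3n u's, where the shown terms are n = 2, 3, 4.
Setting n = 5 gives 11, 11, 15 characters in each block.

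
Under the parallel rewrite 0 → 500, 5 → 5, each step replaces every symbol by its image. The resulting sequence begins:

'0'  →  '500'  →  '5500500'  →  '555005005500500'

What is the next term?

Rewriting the 15 symbols of 555005005500500 one by one yields 5 5 5 500 500 5 500 500 5 5 500 500 5 500 500; concatenated:

5555005005500500555005005500500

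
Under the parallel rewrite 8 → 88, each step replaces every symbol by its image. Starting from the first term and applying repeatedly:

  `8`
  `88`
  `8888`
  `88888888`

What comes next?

8888888888888888

Apply φ to 88888888 symbol by symbol: 8→88, 8→88, 8→88, 8→88, 8→88, 8→88, 8→88, 8→88; joined: 88 88 88 88 88 88 88 88.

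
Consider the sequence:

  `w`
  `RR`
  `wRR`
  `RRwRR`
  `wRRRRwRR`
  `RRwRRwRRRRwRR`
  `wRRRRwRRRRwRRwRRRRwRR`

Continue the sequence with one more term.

Each term (from the third on) is the two preceding terms concatenated in order: term 3 = w·RR = wRR.
The next term joins RRwRRwRRRRwRR and wRRRRwRRRRwRRwRRRRwRR.

RRwRRwRRRRwRRwRRRRwRRRRwRRwRRRRwRR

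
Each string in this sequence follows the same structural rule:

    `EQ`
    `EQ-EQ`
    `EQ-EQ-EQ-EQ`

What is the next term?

Each string is two copies of the previous one joined by '-'.
Doubling EQ-EQ-EQ-EQ with '-' between the halves:

EQ-EQ-EQ-EQ-EQ-EQ-EQ-EQ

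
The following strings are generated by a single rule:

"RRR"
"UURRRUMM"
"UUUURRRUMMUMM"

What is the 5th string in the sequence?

UUUUUUUURRRUMMUMMUMMUMM

Every step adds UU to the front and UMM to the end of the previous string.
From UUUURRRUMMUMM, 2 further steps: UUUURRRUMMUMM → UUUUUURRRUMMUMMUMM → (answer).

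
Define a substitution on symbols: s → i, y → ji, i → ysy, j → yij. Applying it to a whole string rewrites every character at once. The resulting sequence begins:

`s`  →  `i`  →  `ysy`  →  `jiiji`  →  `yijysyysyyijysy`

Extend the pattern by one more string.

Applying the rule to each of the 15 symbols of yijysyysyyijysy gives the pieces ji ysy yij ji i ji ji i ji ji ysy yij ji i ji, which concatenate to the answer.

jiysyyijjiijijiijijiysyyijjiiji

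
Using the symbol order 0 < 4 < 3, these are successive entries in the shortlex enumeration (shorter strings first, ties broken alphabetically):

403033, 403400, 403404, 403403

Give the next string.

403440

The successor of 403403 increments the rightmost position that isn't already 3 and resets every position after it to 0.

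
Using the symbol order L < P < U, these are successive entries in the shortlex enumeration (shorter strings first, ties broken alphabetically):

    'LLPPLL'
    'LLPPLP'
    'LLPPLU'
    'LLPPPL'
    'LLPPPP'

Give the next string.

LLPPPU

Treat LLPPPP as a base-3 numeral over the given alphabet and add one, carrying through any trailing U's.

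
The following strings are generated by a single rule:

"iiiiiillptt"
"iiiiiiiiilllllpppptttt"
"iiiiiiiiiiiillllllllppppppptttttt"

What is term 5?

The n-th term is 3n+3 i's then 3n-1 l's then 3n-2 p's then 2n t's (n = 1, 2, …).
Setting n = 5 gives 18, 14, 13, 10 characters in each block.

iiiiiiiiiiiiiiiiiillllllllllllllppppppppppppptttttttttt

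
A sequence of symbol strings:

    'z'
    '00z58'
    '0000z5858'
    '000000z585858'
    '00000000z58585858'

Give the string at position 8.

Every step adds 00 to the front and 58 to the end of the previous string.
From 00000000z58585858, 3 further steps: 00000000z58585858 → 0000000000z5858585858 → 000000000000z585858585858 → (answer).

00000000000000z58585858585858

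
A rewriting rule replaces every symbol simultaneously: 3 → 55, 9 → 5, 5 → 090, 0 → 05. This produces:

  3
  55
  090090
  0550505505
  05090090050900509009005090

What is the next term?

Replace each of the 26 characters of 05090090050900509009005090 in place — 05 090 05 5 05 05 5 05 05 090 05 5 05 05 090 05 5 05 05 5 05 05 090 05 5 05 — and concatenate.

05090055050550505090055050509005505055050509005505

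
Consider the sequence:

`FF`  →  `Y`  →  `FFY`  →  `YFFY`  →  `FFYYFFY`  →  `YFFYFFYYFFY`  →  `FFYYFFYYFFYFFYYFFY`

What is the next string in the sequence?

YFFYFFYYFFYFFYYFFYYFFYFFYYFFY

This is a Fibonacci-style word recurrence s(k) = s(k−2)·s(k−1): e.g. FF·Y = FFY.
Continuing: YFFYFFYYFFY · FFYYFFYYFFYFFYYFFY gives term 8.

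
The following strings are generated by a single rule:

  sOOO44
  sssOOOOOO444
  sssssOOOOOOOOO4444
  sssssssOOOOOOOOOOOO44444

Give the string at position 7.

Reading off run lengths: s runs 1, 3, 5, 7; O runs 3, 6, 9, 12; 4 runs 2, 3, 4, 5 — each is linear in n (n = 1, 2, …).
For term 7, n = 7, so the run lengths are 13, 21, 8.

sssssssssssssOOOOOOOOOOOOOOOOOOOOO44444444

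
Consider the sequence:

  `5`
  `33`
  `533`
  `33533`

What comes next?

From term 3 onward, concatenate the second-to-last term with the last: 5·33 = 533, 33·533 = 33533, …
Continuing: 533 · 33533 gives term 5.

53333533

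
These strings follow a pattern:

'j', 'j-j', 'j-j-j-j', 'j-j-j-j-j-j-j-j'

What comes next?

s(k+1) = s(k)·-·s(k) — each term doubles the last with '-' between the halves.
One more doubling of j-j-j-j-j-j-j-j gives the answer.

j-j-j-j-j-j-j-j-j-j-j-j-j-j-j-j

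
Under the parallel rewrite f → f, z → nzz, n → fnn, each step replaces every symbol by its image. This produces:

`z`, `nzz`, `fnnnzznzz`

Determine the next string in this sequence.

Expanding fnnnzznzz: f→f, n→fnn, n→fnn, n→fnn, z→nzz, z→nzz, n→fnn, z→nzz, z→nzz. Concatenated: f fnn fnn fnn nzz nzz fnn nzz nzz.

ffnnfnnfnnnzznzzfnnnzznzz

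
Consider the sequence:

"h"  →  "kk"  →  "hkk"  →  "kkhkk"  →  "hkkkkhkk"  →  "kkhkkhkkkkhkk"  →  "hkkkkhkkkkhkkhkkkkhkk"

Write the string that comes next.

From term 3 onward, concatenate the second-to-last term with the last: h·kk = hkk, kk·hkk = kkhkk, …
The next term joins kkhkkhkkkkhkk and hkkkkhkkkkhkkhkkkkhkk.

kkhkkhkkkkhkkhkkkkhkkkkhkkhkkkkhkk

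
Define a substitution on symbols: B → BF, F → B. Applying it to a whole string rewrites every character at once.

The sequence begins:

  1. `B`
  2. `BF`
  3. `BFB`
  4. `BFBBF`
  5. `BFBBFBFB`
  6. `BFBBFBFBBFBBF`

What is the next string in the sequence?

BFBBFBFBBFBBFBFBBFBFB

Replace each of the 13 characters of BFBBFBFBBFBBF in place — BF B BF BF B BF B BF BF B BF BF B — and concatenate.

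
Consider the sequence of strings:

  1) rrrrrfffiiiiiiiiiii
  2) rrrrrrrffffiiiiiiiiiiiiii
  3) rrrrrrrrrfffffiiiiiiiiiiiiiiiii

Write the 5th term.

Term n consists of 2n-1 r's, followed by n f's, followed by 3n+2 i's, where the shown terms are n = 3, 4, 5.
At n = 7 the blocks have lengths 13, 7, 23.

rrrrrrrrrrrrrfffffffiiiiiiiiiiiiiiiiiiiiiii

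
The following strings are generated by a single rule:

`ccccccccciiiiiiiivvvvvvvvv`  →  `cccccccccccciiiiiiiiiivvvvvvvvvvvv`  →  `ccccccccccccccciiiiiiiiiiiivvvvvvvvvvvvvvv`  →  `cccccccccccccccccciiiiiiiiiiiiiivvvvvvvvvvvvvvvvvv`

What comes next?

ccccccccccccccccccccciiiiiiiiiiiiiiiivvvvvvvvvvvvvvvvvvvvv

Reading off run lengths: c runs 9, 12, 15, 18; i runs 8, 10, 12, 14; v runs 9, 12, 15, 18 — each is linear in n, where the shown terms are n = 3, 4, 5, 6.
Setting n = 7 gives 21, 16, 21 characters in each block.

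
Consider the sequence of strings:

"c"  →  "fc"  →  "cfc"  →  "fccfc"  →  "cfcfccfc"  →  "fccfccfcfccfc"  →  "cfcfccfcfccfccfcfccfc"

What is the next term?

From term 3 onward, concatenate the second-to-last term with the last: c·fc = cfc, fc·cfc = fccfc, …
So term 8 is fccfccfcfccfc·cfcfccfcfccfccfcfccfc.

fccfccfcfccfccfcfccfcfccfccfcfccfc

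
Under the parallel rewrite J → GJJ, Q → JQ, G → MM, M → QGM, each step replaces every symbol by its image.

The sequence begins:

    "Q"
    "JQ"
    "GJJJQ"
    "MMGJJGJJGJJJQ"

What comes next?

φ(MMGJJGJJGJJJQ) expands symbol-by-symbol to QGM QGM MM GJJ GJJ MM GJJ GJJ MM GJJ GJJ GJJ JQ; joining the 13 pieces gives the next term.

QGMQGMMMGJJGJJMMGJJGJJMMGJJGJJGJJJQ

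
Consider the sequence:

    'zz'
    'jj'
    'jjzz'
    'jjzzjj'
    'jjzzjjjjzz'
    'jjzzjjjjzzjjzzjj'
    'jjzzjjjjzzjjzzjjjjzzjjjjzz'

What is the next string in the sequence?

jjzzjjjjzzjjzzjjjjzzjjjjzzjjzzjjjjzzjjzzjj

Each term (from the third on) is the previous term followed by the one before it: term 3 = jj·zz = jjzz.
The next term joins jjzzjjjjzzjjzzjjjjzzjjjjzz and jjzzjjjjzzjjzzjj.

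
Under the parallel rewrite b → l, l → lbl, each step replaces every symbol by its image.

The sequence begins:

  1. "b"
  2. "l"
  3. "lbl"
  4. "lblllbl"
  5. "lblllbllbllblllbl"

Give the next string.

Replace each of the 17 characters of lblllbllbllblllbl in place — lbl l lbl lbl lbl l lbl lbl l lbl lbl l lbl lbl lbl l lbl — and concatenate.

lblllbllbllblllbllblllbllblllbllbllblllbl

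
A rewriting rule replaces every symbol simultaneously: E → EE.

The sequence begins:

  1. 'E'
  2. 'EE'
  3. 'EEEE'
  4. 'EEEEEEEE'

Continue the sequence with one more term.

EEEEEEEEEEEEEEEE

Apply φ to EEEEEEEE symbol by symbol: E→EE, E→EE, E→EE, E→EE, E→EE, E→EE, E→EE, E→EE; joined: EE EE EE EE EE EE EE EE.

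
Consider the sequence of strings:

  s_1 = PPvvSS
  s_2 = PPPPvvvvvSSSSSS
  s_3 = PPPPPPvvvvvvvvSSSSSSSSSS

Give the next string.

PPPPPPPPvvvvvvvvvvvSSSSSSSSSSSSSS

Reading off run lengths: P runs 2, 4, 6; v runs 2, 5, 8; S runs 2, 6, 10 — each is linear in n (n = 1, 2, …).
At n = 4 the blocks have lengths 8, 11, 14.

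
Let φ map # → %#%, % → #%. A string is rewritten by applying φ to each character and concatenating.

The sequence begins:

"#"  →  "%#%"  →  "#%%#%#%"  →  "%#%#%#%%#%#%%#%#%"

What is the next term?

#%%#%#%%#%#%%#%#%#%%#%#%%#%#%#%%#%#%%#%#%

Replace each of the 17 characters of %#%#%#%%#%#%%#%#% in place — #% %#% #% %#% #% %#% #% #% %#% #% %#% #% #% %#% #% %#% #% — and concatenate.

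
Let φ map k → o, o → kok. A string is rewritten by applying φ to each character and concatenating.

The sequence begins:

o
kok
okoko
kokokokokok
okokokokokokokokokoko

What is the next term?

kokokokokokokokokokokokokokokokokokokokokok

φ(okokokokokokokokokoko) expands symbol-by-symbol to kok o kok o kok o kok o kok o kok o kok o kok o kok o kok o kok; joining the 21 pieces gives the next term.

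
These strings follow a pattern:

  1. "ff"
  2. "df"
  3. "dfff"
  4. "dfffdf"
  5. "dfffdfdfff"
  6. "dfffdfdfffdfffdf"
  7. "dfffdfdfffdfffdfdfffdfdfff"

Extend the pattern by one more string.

From term 3 onward, concatenate the last term with the second-to-last: df·ff = dfff, dfff·df = dfffdf, …
So term 8 is dfffdfdfffdfffdfdfffdfdfff·dfffdfdfffdfffdf.

dfffdfdfffdfffdfdfffdfdfffdfffdfdfffdfffdf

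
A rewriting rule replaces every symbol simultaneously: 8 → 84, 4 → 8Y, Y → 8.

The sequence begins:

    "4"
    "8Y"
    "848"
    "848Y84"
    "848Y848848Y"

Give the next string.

848Y848848Y84848Y848

Rewriting each symbol of 848Y848848Y: 8→84, 4→8Y, 8→84, Y→8, 8→84, 4→8Y, 8→84, 8→84, 4→8Y, 8→84, Y→8, which concatenates to 84 8Y 84 8 84 8Y 84 84 8Y 84 8.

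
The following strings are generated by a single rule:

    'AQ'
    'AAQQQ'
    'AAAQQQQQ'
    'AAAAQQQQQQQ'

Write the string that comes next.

The n-th term is n A's then 2n-1 Q's (n = 1, 2, …).
For the next term, n = 5, so the run lengths are 5, 9.

AAAAAQQQQQQQQQ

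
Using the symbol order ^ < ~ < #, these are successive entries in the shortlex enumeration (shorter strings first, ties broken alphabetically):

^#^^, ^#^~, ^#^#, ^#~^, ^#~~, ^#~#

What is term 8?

^##~

Stepping forward 2 times from ^#~#: ^#~# → ^##^, then the target.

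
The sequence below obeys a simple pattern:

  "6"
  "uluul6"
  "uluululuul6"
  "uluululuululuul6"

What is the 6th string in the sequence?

uluululuululuululuululuul6

The strings grow by a fixed prefix uluul each time.
From uluululuululuul6, 2 further steps: uluululuululuul6 → uluululuululuululuul6 → (answer).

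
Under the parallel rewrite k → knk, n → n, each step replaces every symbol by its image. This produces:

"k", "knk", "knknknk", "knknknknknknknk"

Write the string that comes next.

knknknknknknknknknknknknknknknk

φ(knknknknknknknk) expands symbol-by-symbol to knk n knk n knk n knk n knk n knk n knk n knk; joining the 15 pieces gives the next term.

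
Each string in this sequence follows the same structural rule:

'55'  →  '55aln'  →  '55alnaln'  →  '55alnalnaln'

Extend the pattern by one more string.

55alnalnalnaln

Each term is the previous one with aln appended.
One more step from 55alnalnaln gives the answer.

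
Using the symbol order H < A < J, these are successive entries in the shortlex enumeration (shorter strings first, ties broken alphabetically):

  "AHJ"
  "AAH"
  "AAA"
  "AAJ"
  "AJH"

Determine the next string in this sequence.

Treat AJH as a base-3 numeral over the given alphabet and add one, carrying through any trailing J's.

AJA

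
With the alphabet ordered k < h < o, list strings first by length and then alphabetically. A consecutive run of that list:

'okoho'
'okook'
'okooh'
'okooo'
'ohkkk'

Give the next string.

ohkkh

Find the rightmost character of ohkkk below o, bump it to the next letter, and reset everything to its right to k.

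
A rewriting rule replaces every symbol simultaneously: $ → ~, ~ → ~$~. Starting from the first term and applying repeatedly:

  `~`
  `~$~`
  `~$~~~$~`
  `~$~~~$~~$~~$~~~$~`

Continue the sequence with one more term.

~$~~~$~~$~~$~~~$~~$~~~$~~$~~~$~~$~~$~~~$~

Replace each of the 17 characters of ~$~~~$~~$~~$~~~$~ in place — ~$~ ~ ~$~ ~$~ ~$~ ~ ~$~ ~$~ ~ ~$~ ~$~ ~ ~$~ ~$~ ~$~ ~ ~$~ — and concatenate.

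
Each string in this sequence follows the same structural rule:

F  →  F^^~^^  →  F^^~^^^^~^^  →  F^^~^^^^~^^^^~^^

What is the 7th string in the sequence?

F^^~^^^^~^^^^~^^^^~^^^^~^^^^~^^

Each term is the previous one with ^^~^^ appended.
From F^^~^^^^~^^^^~^^, 3 further steps: F^^~^^^^~^^^^~^^ → F^^~^^^^~^^^^~^^^^~^^ → F^^~^^^^~^^^^~^^^^~^^^^~^^ → (answer).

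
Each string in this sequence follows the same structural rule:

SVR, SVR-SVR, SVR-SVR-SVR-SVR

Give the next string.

Each string is two copies of the previous one joined by '-'.
Doubling SVR-SVR-SVR-SVR with '-' between the halves:

SVR-SVR-SVR-SVR-SVR-SVR-SVR-SVR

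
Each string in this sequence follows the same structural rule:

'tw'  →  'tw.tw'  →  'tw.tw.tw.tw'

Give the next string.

Every step duplicates the string with '.' between the halves.
So the next term is two copies of tw.tw.tw.tw with '.' between the halves.

tw.tw.tw.tw.tw.tw.tw.tw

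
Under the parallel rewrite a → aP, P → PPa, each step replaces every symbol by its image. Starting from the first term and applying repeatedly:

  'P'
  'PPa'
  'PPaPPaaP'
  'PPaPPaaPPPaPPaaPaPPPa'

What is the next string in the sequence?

Rewriting the 21 symbols of PPaPPaaPPPaPPaaPaPPPa one by one yields PPa PPa aP PPa PPa aP aP PPa PPa PPa aP PPa PPa aP aP PPa aP PPa PPa PPa aP; concatenated:

PPaPPaaPPPaPPaaPaPPPaPPaPPaaPPPaPPaaPaPPPaaPPPaPPaPPaaP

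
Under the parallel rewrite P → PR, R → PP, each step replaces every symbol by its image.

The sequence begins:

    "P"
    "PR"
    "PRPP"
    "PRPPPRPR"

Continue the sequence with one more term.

PRPPPRPRPRPPPRPP

Expanding PRPPPRPR: P→PR, R→PP, P→PR, P→PR, P→PR, R→PP, P→PR, R→PP. Concatenated: PR PP PR PR PR PP PR PP.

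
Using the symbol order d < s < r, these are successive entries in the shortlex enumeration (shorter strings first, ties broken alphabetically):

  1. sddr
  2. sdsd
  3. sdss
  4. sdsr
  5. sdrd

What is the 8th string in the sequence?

Stepping forward 3 times from sdrd: sdrd → sdrs → sdrr, then the target.

ssdd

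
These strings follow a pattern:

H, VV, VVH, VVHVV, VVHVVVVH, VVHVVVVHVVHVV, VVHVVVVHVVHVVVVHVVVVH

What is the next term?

This is a Fibonacci-style word recurrence s(k) = s(k−1)·s(k−2): e.g. VV·H = VVH.
The next term joins VVHVVVVHVVHVVVVHVVVVH and VVHVVVVHVVHVV.

VVHVVVVHVVHVVVVHVVVVHVVHVVVVHVVHVV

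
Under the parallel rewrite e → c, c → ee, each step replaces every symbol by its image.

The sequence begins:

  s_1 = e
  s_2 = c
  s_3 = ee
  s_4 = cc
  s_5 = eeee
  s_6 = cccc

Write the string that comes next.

eeeeeeee

Expanding cccc: c→ee, c→ee, c→ee, c→ee. Concatenated: ee ee ee ee.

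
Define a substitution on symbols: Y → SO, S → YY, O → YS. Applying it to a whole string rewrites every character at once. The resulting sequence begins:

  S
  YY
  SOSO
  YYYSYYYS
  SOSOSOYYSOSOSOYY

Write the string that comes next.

Replace each of the 16 characters of SOSOSOYYSOSOSOYY in place — YY YS YY YS YY YS SO SO YY YS YY YS YY YS SO SO — and concatenate.

YYYSYYYSYYYSSOSOYYYSYYYSYYYSSOSO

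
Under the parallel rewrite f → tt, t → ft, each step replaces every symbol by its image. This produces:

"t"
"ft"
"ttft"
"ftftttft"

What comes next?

ttftttftftftttft

Expanding ftftttft: f→tt, t→ft, f→tt, t→ft, t→ft, t→ft, f→tt, t→ft. Concatenated: tt ft tt ft ft ft tt ft.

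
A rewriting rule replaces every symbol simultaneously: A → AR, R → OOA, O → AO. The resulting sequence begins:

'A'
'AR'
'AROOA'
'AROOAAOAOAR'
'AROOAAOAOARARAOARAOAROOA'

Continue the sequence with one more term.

Rewriting the 24 symbols of AROOAAOAOARARAOARAOAROOA one by one yields AR OOA AO AO AR AR AO AR AO AR OOA AR OOA AR AO AR OOA AR AO AR OOA AO AO AR; concatenated:

AROOAAOAOARARAOARAOAROOAAROOAARAOAROOAARAOAROOAAOAOAR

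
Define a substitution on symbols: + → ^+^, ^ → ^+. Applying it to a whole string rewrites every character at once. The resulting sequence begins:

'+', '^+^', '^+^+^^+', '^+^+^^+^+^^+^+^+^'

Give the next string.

Applying the rule to each of the 17 symbols of ^+^+^^+^+^^+^+^+^ gives the pieces ^+ ^+^ ^+ ^+^ ^+ ^+ ^+^ ^+ ^+^ ^+ ^+ ^+^ ^+ ^+^ ^+ ^+^ ^+, which concatenate to the answer.

^+^+^^+^+^^+^+^+^^+^+^^+^+^+^^+^+^^+^+^^+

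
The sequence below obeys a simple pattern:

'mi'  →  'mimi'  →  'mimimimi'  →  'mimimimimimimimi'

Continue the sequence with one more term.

mimimimimimimimimimimimimimimimi

s(k+1) = s(k)·s(k) — each term doubles the last.
So the next term is two copies of mimimimimimimimi.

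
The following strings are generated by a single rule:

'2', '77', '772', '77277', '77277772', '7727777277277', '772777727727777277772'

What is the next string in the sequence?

Each term (from the third on) is the previous term followed by the one before it: term 3 = 77·2 = 772.
The next term joins 772777727727777277772 and 7727777277277.

7727777277277772777727727777277277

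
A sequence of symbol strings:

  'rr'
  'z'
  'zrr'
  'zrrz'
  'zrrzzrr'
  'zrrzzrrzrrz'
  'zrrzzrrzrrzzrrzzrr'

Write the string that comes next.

zrrzzrrzrrzzrrzzrrzrrzzrrzrrz

This is a Fibonacci-style word recurrence s(k) = s(k−1)·s(k−2): e.g. z·rr = zrr.
Continuing: zrrzzrrzrrzzrrzzrr · zrrzzrrzrrz gives term 8.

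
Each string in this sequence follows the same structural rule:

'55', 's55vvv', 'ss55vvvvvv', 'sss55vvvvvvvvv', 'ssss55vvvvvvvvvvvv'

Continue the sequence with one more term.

s(k+1) = s·s(k)·vvv, so each term gains s as a prefix and vvv as a suffix.
Applying this once more to ssss55vvvvvvvvvvvv:

sssss55vvvvvvvvvvvvvvv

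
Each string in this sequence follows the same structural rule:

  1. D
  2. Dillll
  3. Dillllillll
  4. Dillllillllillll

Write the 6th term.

The strings grow by a fixed suffix illll each time.
From Dillllillllillll, 2 further steps: Dillllillllillll → Dillllillllillllillll → (answer).

Dillllillllillllillllillll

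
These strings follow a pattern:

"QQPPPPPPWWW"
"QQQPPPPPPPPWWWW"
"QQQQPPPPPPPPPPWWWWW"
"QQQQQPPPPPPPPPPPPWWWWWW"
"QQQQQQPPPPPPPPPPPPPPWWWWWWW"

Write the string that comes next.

Reading off run lengths: Q runs 2, 3, 4, 5, 6; P runs 6, 8, 10, 12, 14; W runs 3, 4, 5, 6, 7 — each is linear in n, where the shown terms are n = 3, 4, 5, 6, 7.
At n = 8 the blocks have lengths 7, 16, 8.

QQQQQQQPPPPPPPPPPPPPPPPWWWWWWWW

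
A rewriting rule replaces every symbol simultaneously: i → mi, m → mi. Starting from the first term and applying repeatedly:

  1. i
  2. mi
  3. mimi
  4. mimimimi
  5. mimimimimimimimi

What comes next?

Rewriting the 16 symbols of mimimimimimimimi one by one yields mi mi mi mi mi mi mi mi mi mi mi mi mi mi mi mi; concatenated:

mimimimimimimimimimimimimimimimi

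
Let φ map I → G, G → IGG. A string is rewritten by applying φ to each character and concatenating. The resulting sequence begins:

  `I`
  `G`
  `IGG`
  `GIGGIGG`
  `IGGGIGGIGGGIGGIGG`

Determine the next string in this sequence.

Replace each of the 17 characters of IGGGIGGIGGGIGGIGG in place — G IGG IGG IGG G IGG IGG G IGG IGG IGG G IGG IGG G IGG IGG — and concatenate.

GIGGIGGIGGGIGGIGGGIGGIGGIGGGIGGIGGGIGGIGG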